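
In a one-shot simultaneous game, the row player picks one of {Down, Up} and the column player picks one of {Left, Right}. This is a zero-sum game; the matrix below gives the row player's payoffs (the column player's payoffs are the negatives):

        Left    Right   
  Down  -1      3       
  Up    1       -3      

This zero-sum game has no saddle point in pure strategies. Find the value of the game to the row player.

v = 0

For the row player to be willing to mix, the row player must be indifferent between Down and Up, which pins down the column player's mix.
  the row player's expected payoff from Down: q·(-1) + (1−q)·3 = -4q + 3
  the row player's expected payoff from Up: q·1 + (1−q)·(-3) = 4q - 3
  -4q + 3 = 4q - 3  ⇒  -8q = -6  ⇒  q = 3/4.
The value is the row player's expected payoff against this mix (using Down): (3/4)·(-1) + (1/4)·3 = 0.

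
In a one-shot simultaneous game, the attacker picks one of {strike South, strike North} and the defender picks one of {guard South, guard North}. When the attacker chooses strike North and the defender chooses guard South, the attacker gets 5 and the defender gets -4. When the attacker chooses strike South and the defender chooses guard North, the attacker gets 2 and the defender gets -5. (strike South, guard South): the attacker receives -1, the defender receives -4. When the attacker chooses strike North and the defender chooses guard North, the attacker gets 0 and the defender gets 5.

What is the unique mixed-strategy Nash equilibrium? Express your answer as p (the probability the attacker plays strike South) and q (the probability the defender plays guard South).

Set the defender's expected payoff from guard South equal to that from guard North:
  the defender's expected payoff from guard South: p·(-4) + (1−p)·(-4) = -4
  the defender's expected payoff from guard North: p·(-5) + (1−p)·5 = -10p + 5
  -4 = -10p + 5  ⇒  10p = 9  ⇒  p = 9/10.
The defender's mix must leave the attacker indifferent between strike South and strike North.
  the attacker's expected payoff from strike South: q·(-1) + (1−q)·2 = -3q + 2
  the attacker's expected payoff from strike North: q·5 + (1−q)·0 = 5q
  -3q + 2 = 5q  ⇒  -8q = -2  ⇒  q = 1/4.

p = 9/10, q = 1/4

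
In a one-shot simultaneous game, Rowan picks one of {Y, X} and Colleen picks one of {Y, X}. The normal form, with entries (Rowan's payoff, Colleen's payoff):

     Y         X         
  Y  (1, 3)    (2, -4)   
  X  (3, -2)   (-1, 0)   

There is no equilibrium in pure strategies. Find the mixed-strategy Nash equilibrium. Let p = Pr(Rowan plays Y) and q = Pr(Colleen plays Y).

For Colleen to be willing to mix, Colleen must be indifferent between Y and X, which pins down Rowan's mix.
  Colleen's expected payoff from Y: p·3 + (1−p)·(-2) = 5p - 2
  Colleen's expected payoff from X: p·(-4) + (1−p)·0 = -4p
  5p - 2 = -4p  ⇒  9p = 2  ⇒  p = 2/9.
Colleen's mix must leave Rowan indifferent between Y and X.
  Rowan's payoff to Y: q·1 + (1−q)·2 = -q + 2
  Rowan's payoff to X: q·3 + (1−q)·(-1) = 4q - 1
  -q + 2 = 4q - 1  ⇒  -5q = -3  ⇒  q = 3/5.

p = 2/9, q = 3/5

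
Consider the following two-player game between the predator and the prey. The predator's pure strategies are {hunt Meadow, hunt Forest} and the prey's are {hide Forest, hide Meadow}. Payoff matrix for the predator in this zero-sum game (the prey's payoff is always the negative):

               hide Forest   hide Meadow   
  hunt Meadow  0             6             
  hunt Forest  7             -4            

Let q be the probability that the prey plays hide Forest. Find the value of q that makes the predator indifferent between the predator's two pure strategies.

Set the predator's expected payoff from hunt Meadow equal to that from hunt Forest:
  the predator's expected payoff from hunt Meadow: q·0 + (1−q)·6 = -6q + 6
  the predator's expected payoff from hunt Forest: q·7 + (1−q)·(-4) = 11q - 4
  -6q + 6 = 11q - 4  ⇒  -17q = -10  ⇒  q = 10/17.

q = 10/17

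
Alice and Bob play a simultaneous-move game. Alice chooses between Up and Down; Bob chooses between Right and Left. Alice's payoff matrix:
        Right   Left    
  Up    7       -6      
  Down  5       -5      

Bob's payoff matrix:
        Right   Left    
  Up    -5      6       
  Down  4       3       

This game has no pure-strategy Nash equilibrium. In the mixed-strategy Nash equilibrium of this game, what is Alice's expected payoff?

-5/3

Bob's mix must leave Alice indifferent between Up and Down.
  Alice's payoff to Up: q·7 + (1−q)·(-6) = 13q - 6
  Alice's payoff to Down: q·5 + (1−q)·(-5) = 10q - 5
  13q - 6 = 10q - 5  ⇒  3q = 1  ⇒  q = 1/3.
At equilibrium Alice is indifferent across rows, so Alice's payoff equals the payoff from Up: (1/3)·7 + (2/3)·(-6) = -5/3.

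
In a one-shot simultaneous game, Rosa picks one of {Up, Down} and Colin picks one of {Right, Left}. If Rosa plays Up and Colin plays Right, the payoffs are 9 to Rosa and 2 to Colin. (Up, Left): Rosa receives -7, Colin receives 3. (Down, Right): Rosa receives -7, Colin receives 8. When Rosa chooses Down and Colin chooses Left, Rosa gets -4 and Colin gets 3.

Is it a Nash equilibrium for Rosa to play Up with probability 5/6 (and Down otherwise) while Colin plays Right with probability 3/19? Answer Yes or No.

Yes

Check Colin's indifference given Rosa's mix p = 5/6:
  payoff from Right = 3; payoff from Left = 3 — equal.
Check Rosa's indifference given Colin's mix q = 3/19:
  payoff from Up = -85/19; payoff from Down = -85/19 — equal.
Both players are indifferent, so neither can profitably deviate.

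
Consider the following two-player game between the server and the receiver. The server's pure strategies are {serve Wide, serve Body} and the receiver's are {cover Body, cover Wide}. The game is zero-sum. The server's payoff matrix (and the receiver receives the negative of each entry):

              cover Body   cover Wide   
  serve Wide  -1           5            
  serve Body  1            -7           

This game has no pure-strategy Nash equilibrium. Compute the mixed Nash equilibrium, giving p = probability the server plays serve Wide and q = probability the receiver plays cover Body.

p = 4/7, q = 6/7

The receiver's indifference between cover Body and cover Wide determines the server's mixing probability p:
  the receiver's payoff to cover Body: p·1 + (1−p)·(-1) = 2p - 1
  the receiver's payoff to cover Wide: p·(-5) + (1−p)·7 = -12p + 7
  2p - 1 = -12p + 7  ⇒  14p = 8  ⇒  p = 4/7.
Set the server's expected payoff from serve Wide equal to that from serve Body:
  the server's expected payoff from serve Wide: q·(-1) + (1−q)·5 = -6q + 5
  the server's expected payoff from serve Body: q·1 + (1−q)·(-7) = 8q - 7
  -6q + 5 = 8q - 7  ⇒  -14q = -12  ⇒  q = 6/7.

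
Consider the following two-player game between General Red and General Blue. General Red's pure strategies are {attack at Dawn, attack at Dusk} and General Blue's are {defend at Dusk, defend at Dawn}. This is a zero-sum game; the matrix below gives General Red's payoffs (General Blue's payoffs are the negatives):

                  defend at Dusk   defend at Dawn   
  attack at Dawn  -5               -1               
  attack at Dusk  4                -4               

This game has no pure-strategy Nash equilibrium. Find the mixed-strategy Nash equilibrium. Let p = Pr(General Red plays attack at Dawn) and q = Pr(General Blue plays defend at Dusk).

For General Blue to be willing to mix, General Blue must be indifferent between defend at Dusk and defend at Dawn, which pins down General Red's mix.
  General Blue's payoff to defend at Dusk: p·5 + (1−p)·(-4) = 9p - 4
  General Blue's payoff to defend at Dawn: p·1 + (1−p)·4 = -3p + 4
  9p - 4 = -3p + 4  ⇒  12p = 8  ⇒  p = 2/3.
For General Red to be willing to mix, General Red must be indifferent between attack at Dawn and attack at Dusk, which pins down General Blue's mix.
  General Red's expected payoff from attack at Dawn: q·(-5) + (1−q)·(-1) = -4q - 1
  General Red's expected payoff from attack at Dusk: q·4 + (1−q)·(-4) = 8q - 4
  -4q - 1 = 8q - 4  ⇒  -12q = -3  ⇒  q = 1/4.

p = 2/3, q = 1/4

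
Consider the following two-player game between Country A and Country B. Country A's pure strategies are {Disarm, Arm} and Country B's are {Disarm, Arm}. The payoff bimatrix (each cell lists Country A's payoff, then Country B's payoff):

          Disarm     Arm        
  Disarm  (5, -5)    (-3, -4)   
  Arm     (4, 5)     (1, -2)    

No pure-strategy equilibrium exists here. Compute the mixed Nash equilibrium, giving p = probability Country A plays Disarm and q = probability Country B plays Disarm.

For Country B to be willing to mix, Country B must be indifferent between Disarm and Arm, which pins down Country A's mix.
  Country B's payoff from Disarm: p·(-5) + (1−p)·5 = -10p + 5
  Country B's payoff from Arm: p·(-4) + (1−p)·(-2) = -2p - 2
  -10p + 5 = -2p - 2  ⇒  -8p = -7  ⇒  p = 7/8.
Country A's indifference between Disarm and Arm determines Country B's mixing probability q:
  Country A's payoff to Disarm: q·5 + (1−q)·(-3) = 8q - 3
  Country A's payoff to Arm: q·4 + (1−q)·1 = 3q + 1
  8q - 3 = 3q + 1  ⇒  5q = 4  ⇒  q = 4/5.

p = 7/8, q = 4/5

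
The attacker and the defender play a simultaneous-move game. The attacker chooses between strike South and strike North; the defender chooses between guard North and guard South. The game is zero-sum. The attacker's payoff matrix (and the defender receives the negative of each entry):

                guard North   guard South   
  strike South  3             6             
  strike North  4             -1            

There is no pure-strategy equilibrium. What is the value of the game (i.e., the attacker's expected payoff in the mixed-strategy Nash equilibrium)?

v = 27/8

The attacker's indifference between strike South and strike North determines the defender's mixing probability q:
  the attacker's payoff from strike South: q·3 + (1−q)·6 = -3q + 6
  the attacker's payoff from strike North: q·4 + (1−q)·(-1) = 5q - 1
  -3q + 6 = 5q - 1  ⇒  -8q = -7  ⇒  q = 7/8.
The value is the attacker's expected payoff against this mix (using strike South): (7/8)·3 + (1/8)·6 = 27/8.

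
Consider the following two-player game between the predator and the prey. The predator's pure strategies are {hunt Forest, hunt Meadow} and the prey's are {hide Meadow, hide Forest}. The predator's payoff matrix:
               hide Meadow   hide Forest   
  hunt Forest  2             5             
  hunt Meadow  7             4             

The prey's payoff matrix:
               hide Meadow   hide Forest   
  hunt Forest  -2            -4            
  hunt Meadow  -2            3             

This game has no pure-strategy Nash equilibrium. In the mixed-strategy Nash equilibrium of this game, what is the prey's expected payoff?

-2

For the prey to be willing to mix, the prey must be indifferent between hide Meadow and hide Forest, which pins down the predator's mix.
  the prey's payoff to hide Meadow: p·(-2) + (1−p)·(-2) = -2
  the prey's payoff to hide Forest: p·(-4) + (1−p)·3 = -7p + 3
  -2 = -7p + 3  ⇒  7p = 5  ⇒  p = 5/7.
At equilibrium the prey is indifferent across columns, so the prey's payoff equals the payoff from hide Meadow: (5/7)·(-2) + (2/7)·(-2) = -2.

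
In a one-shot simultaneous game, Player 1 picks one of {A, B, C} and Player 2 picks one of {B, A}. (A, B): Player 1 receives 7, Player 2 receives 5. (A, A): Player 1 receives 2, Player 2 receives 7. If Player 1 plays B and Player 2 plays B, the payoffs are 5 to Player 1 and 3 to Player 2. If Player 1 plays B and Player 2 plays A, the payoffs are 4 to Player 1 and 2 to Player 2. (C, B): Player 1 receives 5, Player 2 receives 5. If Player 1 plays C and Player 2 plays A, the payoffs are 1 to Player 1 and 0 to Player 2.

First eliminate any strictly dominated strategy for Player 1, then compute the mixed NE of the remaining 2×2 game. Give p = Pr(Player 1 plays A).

p = 1/3

Player 1's strategy C is strictly dominated by A: 7 > 5 and 2 > 1. Eliminate C.
For Player 2 to be willing to mix, Player 2 must be indifferent between B and A, which pins down Player 1's mix.
  Player 2's payoff from B: p·5 + (1−p)·3 = 2p + 3
  Player 2's payoff from A: p·7 + (1−p)·2 = 5p + 2
  2p + 3 = 5p + 2  ⇒  -3p = -1  ⇒  p = 1/3.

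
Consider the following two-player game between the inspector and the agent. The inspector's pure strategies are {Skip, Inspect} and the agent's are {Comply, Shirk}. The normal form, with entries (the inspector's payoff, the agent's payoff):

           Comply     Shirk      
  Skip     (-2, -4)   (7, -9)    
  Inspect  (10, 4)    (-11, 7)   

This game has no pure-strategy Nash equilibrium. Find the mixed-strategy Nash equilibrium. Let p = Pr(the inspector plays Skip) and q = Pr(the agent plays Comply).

p = 3/8, q = 3/5

The inspector's mix must leave the agent indifferent between Comply and Shirk.
  the agent's payoff from Comply: p·(-4) + (1−p)·4 = -8p + 4
  the agent's payoff from Shirk: p·(-9) + (1−p)·7 = -16p + 7
  -8p + 4 = -16p + 7  ⇒  8p = 3  ⇒  p = 3/8.
The agent's mix must leave the inspector indifferent between Skip and Inspect.
  the inspector's payoff from Skip: q·(-2) + (1−q)·7 = -9q + 7
  the inspector's payoff from Inspect: q·10 + (1−q)·(-11) = 21q - 11
  -9q + 7 = 21q - 11  ⇒  -30q = -18  ⇒  q = 3/5.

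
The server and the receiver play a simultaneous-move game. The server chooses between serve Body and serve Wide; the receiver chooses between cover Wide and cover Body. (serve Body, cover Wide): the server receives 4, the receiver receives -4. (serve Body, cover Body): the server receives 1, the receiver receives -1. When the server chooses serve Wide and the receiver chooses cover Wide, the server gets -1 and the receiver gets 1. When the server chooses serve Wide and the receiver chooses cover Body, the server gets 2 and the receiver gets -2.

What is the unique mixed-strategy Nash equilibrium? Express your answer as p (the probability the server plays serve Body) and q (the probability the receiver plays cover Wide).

Set the receiver's expected payoff from cover Wide equal to that from cover Body:
  the receiver's payoff from cover Wide: p·(-4) + (1−p)·1 = -5p + 1
  the receiver's payoff from cover Body: p·(-1) + (1−p)·(-2) = p - 2
  -5p + 1 = p - 2  ⇒  -6p = -3  ⇒  p = 1/2.
Set the server's expected payoff from serve Body equal to that from serve Wide:
  the server's expected payoff from serve Body: q·4 + (1−q)·1 = 3q + 1
  the server's expected payoff from serve Wide: q·(-1) + (1−q)·2 = -3q + 2
  3q + 1 = -3q + 2  ⇒  6q = 1  ⇒  q = 1/6.

p = 1/2, q = 1/6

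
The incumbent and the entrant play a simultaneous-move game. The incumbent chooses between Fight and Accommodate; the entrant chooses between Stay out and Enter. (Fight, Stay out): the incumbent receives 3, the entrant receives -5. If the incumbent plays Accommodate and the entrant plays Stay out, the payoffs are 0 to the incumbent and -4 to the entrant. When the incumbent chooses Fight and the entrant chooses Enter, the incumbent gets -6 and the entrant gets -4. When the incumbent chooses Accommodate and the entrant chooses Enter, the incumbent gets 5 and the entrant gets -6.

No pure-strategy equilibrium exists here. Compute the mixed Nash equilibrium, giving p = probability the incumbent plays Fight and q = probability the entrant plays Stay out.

p = 2/3, q = 11/14

For the entrant to be willing to mix, the entrant must be indifferent between Stay out and Enter, which pins down the incumbent's mix.
  the entrant's payoff to Stay out: p·(-5) + (1−p)·(-4) = -p - 4
  the entrant's payoff to Enter: p·(-4) + (1−p)·(-6) = 2p - 6
  -p - 4 = 2p - 6  ⇒  -3p = -2  ⇒  p = 2/3.
The incumbent's indifference between Fight and Accommodate determines the entrant's mixing probability q:
  the incumbent's payoff from Fight: q·3 + (1−q)·(-6) = 9q - 6
  the incumbent's payoff from Accommodate: q·0 + (1−q)·5 = -5q + 5
  9q - 6 = -5q + 5  ⇒  14q = 11  ⇒  q = 11/14.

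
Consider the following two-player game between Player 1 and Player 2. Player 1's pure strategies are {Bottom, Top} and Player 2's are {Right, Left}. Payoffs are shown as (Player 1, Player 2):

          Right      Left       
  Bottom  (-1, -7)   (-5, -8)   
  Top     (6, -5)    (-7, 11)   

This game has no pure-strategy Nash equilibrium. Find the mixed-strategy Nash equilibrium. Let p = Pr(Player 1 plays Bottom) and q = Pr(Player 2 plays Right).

Player 1's mix must leave Player 2 indifferent between Right and Left.
  Player 2's expected payoff from Right: p·(-7) + (1−p)·(-5) = -2p - 5
  Player 2's expected payoff from Left: p·(-8) + (1−p)·11 = -19p + 11
  -2p - 5 = -19p + 11  ⇒  17p = 16  ⇒  p = 16/17.
For Player 1 to be willing to mix, Player 1 must be indifferent between Bottom and Top, which pins down Player 2's mix.
  Player 1's payoff from Bottom: q·(-1) + (1−q)·(-5) = 4q - 5
  Player 1's payoff from Top: q·6 + (1−q)·(-7) = 13q - 7
  4q - 5 = 13q - 7  ⇒  -9q = -2  ⇒  q = 2/9.

p = 16/17, q = 2/9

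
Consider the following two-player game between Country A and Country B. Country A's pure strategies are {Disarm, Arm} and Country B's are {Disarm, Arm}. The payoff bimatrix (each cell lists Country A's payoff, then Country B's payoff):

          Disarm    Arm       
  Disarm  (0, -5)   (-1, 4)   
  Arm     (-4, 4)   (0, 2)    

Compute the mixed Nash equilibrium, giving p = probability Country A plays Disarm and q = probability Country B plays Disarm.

p = 2/11, q = 1/5

For Country B to be willing to mix, Country B must be indifferent between Disarm and Arm, which pins down Country A's mix.
  Country B's payoff to Disarm: p·(-5) + (1−p)·4 = -9p + 4
  Country B's payoff to Arm: p·4 + (1−p)·2 = 2p + 2
  -9p + 4 = 2p + 2  ⇒  -11p = -2  ⇒  p = 2/11.
Country B's mix must leave Country A indifferent between Disarm and Arm.
  Country A's payoff to Disarm: q·0 + (1−q)·(-1) = q - 1
  Country A's payoff to Arm: q·(-4) + (1−q)·0 = -4q
  q - 1 = -4q  ⇒  5q = 1  ⇒  q = 1/5.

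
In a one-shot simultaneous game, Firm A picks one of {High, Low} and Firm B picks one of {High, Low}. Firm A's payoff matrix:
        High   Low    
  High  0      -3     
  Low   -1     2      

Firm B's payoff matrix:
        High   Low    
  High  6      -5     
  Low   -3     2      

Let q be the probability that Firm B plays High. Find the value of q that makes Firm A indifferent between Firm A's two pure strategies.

Firm B's mix must leave Firm A indifferent between High and Low.
  Firm A's payoff to High: q·0 + (1−q)·(-3) = 3q - 3
  Firm A's payoff to Low: q·(-1) + (1−q)·2 = -3q + 2
  3q - 3 = -3q + 2  ⇒  6q = 5  ⇒  q = 5/6.

q = 5/6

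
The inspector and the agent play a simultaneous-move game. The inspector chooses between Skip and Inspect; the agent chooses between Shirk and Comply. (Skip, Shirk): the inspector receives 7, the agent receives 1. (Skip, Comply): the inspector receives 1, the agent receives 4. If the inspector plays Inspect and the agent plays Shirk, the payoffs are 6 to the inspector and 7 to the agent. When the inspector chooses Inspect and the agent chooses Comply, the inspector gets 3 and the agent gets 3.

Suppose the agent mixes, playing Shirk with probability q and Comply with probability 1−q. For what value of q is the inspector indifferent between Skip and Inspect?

In a mixed equilibrium the inspector is indifferent between Skip and Inspect; this condition fixes q.
  the inspector's expected payoff from Skip: q·7 + (1−q)·1 = 6q + 1
  the inspector's expected payoff from Inspect: q·6 + (1−q)·3 = 3q + 3
  6q + 1 = 3q + 3  ⇒  3q = 2  ⇒  q = 2/3.

q = 2/3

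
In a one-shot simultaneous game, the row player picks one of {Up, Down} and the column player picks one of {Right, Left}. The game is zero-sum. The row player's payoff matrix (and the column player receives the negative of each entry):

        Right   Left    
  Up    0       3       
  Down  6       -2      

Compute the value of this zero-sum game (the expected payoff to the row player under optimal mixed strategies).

v = 18/11

Set the row player's expected payoff from Up equal to that from Down:
  the row player's payoff from Up: q·0 + (1−q)·3 = -3q + 3
  the row player's payoff from Down: q·6 + (1−q)·(-2) = 8q - 2
  -3q + 3 = 8q - 2  ⇒  -11q = -5  ⇒  q = 5/11.
The value is the row player's expected payoff against this mix (using Up): (5/11)·0 + (6/11)·3 = 18/11.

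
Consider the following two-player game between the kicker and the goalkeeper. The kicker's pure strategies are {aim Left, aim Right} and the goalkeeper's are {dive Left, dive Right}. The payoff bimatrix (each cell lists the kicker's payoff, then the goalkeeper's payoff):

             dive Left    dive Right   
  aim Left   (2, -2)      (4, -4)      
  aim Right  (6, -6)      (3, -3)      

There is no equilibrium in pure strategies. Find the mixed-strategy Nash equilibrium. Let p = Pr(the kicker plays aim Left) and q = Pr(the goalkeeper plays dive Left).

p = 3/5, q = 1/5

In a mixed equilibrium the goalkeeper is indifferent between dive Left and dive Right; this condition fixes p.
  the goalkeeper's payoff to dive Left: p·(-2) + (1−p)·(-6) = 4p - 6
  the goalkeeper's payoff to dive Right: p·(-4) + (1−p)·(-3) = -p - 3
  4p - 6 = -p - 3  ⇒  5p = 3  ⇒  p = 3/5.
Set the kicker's expected payoff from aim Left equal to that from aim Right:
  the kicker's payoff from aim Left: q·2 + (1−q)·4 = -2q + 4
  the kicker's payoff from aim Right: q·6 + (1−q)·3 = 3q + 3
  -2q + 4 = 3q + 3  ⇒  -5q = -1  ⇒  q = 1/5.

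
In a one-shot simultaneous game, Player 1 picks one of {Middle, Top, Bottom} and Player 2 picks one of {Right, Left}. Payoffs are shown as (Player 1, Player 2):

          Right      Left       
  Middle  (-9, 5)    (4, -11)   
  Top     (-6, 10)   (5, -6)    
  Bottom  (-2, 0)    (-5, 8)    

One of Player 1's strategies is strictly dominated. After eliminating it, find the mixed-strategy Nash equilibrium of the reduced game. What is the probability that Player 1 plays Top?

p = 1/3

Player 1's strategy Middle is strictly dominated by Top: -6 > -9 and 5 > 4. Eliminate Middle.
Player 1's mix must leave Player 2 indifferent between Right and Left.
  Player 2's expected payoff from Right: p·10 + (1−p)·0 = 10p
  Player 2's expected payoff from Left: p·(-6) + (1−p)·8 = -14p + 8
  10p = -14p + 8  ⇒  24p = 8  ⇒  p = 1/3.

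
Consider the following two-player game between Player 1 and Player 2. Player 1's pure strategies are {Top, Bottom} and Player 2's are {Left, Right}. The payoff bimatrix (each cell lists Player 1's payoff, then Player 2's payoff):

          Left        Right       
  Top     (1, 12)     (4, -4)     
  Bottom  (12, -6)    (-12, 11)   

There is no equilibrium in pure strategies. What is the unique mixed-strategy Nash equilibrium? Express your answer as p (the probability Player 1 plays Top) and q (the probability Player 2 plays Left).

p = 17/33, q = 16/27

For Player 2 to be willing to mix, Player 2 must be indifferent between Left and Right, which pins down Player 1's mix.
  Player 2's payoff from Left: p·12 + (1−p)·(-6) = 18p - 6
  Player 2's payoff from Right: p·(-4) + (1−p)·11 = -15p + 11
  18p - 6 = -15p + 11  ⇒  33p = 17  ⇒  p = 17/33.
Player 2's mix must leave Player 1 indifferent between Top and Bottom.
  Player 1's expected payoff from Top: q·1 + (1−q)·4 = -3q + 4
  Player 1's expected payoff from Bottom: q·12 + (1−q)·(-12) = 24q - 12
  -3q + 4 = 24q - 12  ⇒  -27q = -16  ⇒  q = 16/27.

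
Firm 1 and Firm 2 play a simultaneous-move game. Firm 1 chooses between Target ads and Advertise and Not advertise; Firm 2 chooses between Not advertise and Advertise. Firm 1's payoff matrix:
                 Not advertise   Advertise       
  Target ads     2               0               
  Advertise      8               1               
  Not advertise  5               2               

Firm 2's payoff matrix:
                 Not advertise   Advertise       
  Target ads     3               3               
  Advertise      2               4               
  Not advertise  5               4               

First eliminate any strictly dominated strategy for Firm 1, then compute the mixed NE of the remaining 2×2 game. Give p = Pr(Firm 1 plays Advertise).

p = 1/3

Firm 1's strategy Target ads is strictly dominated by Not advertise: 5 > 2 and 2 > 0. Eliminate Target ads.
For Firm 2 to be willing to mix, Firm 2 must be indifferent between Not advertise and Advertise, which pins down Firm 1's mix.
  Firm 2's payoff from Not advertise: p·2 + (1−p)·5 = -3p + 5
  Firm 2's payoff from Advertise: p·4 + (1−p)·4 = 4
  -3p + 5 = 4  ⇒  -3p = -1  ⇒  p = 1/3.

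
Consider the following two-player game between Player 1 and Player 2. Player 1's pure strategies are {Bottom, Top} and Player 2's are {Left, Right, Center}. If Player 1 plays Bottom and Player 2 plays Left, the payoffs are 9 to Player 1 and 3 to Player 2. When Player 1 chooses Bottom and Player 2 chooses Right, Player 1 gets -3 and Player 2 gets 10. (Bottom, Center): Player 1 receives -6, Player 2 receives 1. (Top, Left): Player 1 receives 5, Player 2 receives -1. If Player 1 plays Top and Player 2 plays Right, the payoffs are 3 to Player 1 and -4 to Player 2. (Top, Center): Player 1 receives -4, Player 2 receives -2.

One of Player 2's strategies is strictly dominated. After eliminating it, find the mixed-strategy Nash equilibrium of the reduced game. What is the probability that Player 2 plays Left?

Player 2's strategy Center is strictly dominated by Left: 3 > 1 and -1 > -2. Eliminate Center.
Set Player 1's expected payoff from Bottom equal to that from Top:
  Player 1's payoff to Bottom: q·9 + (1−q)·(-3) = 12q - 3
  Player 1's payoff to Top: q·5 + (1−q)·3 = 2q + 3
  12q - 3 = 2q + 3  ⇒  10q = 6  ⇒  q = 3/5.

q = 3/5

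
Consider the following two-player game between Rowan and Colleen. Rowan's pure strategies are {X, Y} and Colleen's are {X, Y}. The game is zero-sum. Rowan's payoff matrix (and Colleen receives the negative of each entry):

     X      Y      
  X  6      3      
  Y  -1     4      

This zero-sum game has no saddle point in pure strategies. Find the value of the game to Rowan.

v = 27/8

For Rowan to be willing to mix, Rowan must be indifferent between X and Y, which pins down Colleen's mix.
  Rowan's payoff to X: q·6 + (1−q)·3 = 3q + 3
  Rowan's payoff to Y: q·(-1) + (1−q)·4 = -5q + 4
  3q + 3 = -5q + 4  ⇒  8q = 1  ⇒  q = 1/8.
The value is Rowan's expected payoff against this mix (using X): (1/8)·6 + (7/8)·3 = 27/8.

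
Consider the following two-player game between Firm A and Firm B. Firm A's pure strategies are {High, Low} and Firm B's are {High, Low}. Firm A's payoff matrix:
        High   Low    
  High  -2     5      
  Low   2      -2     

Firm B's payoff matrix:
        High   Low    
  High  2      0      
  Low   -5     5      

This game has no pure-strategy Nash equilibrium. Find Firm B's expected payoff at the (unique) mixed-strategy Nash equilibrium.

Set Firm B's expected payoff from High equal to that from Low:
  Firm B's payoff from High: p·2 + (1−p)·(-5) = 7p - 5
  Firm B's payoff from Low: p·0 + (1−p)·5 = -5p + 5
  7p - 5 = -5p + 5  ⇒  12p = 10  ⇒  p = 5/6.
At equilibrium Firm B is indifferent across columns, so Firm B's payoff equals the payoff from High: (5/6)·2 + (1/6)·(-5) = 5/6.

5/6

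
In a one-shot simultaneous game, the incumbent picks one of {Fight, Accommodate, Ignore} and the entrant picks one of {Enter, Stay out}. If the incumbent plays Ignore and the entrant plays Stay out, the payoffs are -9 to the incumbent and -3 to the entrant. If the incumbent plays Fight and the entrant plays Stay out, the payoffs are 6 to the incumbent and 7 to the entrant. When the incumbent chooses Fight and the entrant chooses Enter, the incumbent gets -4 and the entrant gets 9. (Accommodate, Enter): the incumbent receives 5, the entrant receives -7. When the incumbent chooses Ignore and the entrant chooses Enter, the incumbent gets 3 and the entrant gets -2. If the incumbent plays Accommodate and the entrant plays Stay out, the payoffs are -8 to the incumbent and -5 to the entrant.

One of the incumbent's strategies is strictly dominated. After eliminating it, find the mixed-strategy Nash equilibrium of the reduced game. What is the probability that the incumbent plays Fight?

The incumbent's strategy Ignore is strictly dominated by Accommodate: 5 > 3 and -8 > -9. Eliminate Ignore.
The incumbent's mix must leave the entrant indifferent between Enter and Stay out.
  the entrant's payoff from Enter: p·9 + (1−p)·(-7) = 16p - 7
  the entrant's payoff from Stay out: p·7 + (1−p)·(-5) = 12p - 5
  16p - 7 = 12p - 5  ⇒  4p = 2  ⇒  p = 1/2.

p = 1/2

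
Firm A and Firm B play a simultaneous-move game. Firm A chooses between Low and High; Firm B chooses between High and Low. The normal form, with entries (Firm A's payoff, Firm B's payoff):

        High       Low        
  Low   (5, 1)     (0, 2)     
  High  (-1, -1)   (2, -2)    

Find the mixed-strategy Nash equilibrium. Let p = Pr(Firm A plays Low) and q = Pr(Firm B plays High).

p = 1/2, q = 1/4

Firm A's mix must leave Firm B indifferent between High and Low.
  Firm B's payoff to High: p·1 + (1−p)·(-1) = 2p - 1
  Firm B's payoff to Low: p·2 + (1−p)·(-2) = 4p - 2
  2p - 1 = 4p - 2  ⇒  -2p = -1  ⇒  p = 1/2.
In a mixed equilibrium Firm A is indifferent between Low and High; this condition fixes q.
  Firm A's payoff to Low: q·5 + (1−q)·0 = 5q
  Firm A's payoff to High: q·(-1) + (1−q)·2 = -3q + 2
  5q = -3q + 2  ⇒  8q = 2  ⇒  q = 1/4.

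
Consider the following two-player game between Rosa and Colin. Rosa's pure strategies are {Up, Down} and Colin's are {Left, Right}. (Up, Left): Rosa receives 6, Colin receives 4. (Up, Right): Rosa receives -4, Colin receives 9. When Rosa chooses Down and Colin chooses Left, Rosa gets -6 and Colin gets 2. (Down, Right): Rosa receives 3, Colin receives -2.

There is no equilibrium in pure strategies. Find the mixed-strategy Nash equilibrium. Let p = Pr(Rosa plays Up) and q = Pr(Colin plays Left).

p = 4/9, q = 7/19

For Colin to be willing to mix, Colin must be indifferent between Left and Right, which pins down Rosa's mix.
  Colin's payoff to Left: p·4 + (1−p)·2 = 2p + 2
  Colin's payoff to Right: p·9 + (1−p)·(-2) = 11p - 2
  2p + 2 = 11p - 2  ⇒  -9p = -4  ⇒  p = 4/9.
Rosa's indifference between Up and Down determines Colin's mixing probability q:
  Rosa's payoff from Up: q·6 + (1−q)·(-4) = 10q - 4
  Rosa's payoff from Down: q·(-6) + (1−q)·3 = -9q + 3
  10q - 4 = -9q + 3  ⇒  19q = 7  ⇒  q = 7/19.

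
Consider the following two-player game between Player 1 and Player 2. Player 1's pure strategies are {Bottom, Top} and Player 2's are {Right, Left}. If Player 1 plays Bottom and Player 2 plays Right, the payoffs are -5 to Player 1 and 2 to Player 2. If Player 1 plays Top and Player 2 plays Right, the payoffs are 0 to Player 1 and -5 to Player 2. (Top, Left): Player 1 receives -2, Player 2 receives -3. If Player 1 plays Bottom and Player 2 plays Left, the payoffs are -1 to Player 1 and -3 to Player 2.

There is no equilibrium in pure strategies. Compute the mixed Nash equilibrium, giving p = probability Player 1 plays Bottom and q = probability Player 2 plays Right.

p = 2/7, q = 1/6

For Player 2 to be willing to mix, Player 2 must be indifferent between Right and Left, which pins down Player 1's mix.
  Player 2's expected payoff from Right: p·2 + (1−p)·(-5) = 7p - 5
  Player 2's expected payoff from Left: p·(-3) + (1−p)·(-3) = -3
  7p - 5 = -3  ⇒  7p = 2  ⇒  p = 2/7.
In a mixed equilibrium Player 1 is indifferent between Bottom and Top; this condition fixes q.
  Player 1's payoff from Bottom: q·(-5) + (1−q)·(-1) = -4q - 1
  Player 1's payoff from Top: q·0 + (1−q)·(-2) = 2q - 2
  -4q - 1 = 2q - 2  ⇒  -6q = -1  ⇒  q = 1/6.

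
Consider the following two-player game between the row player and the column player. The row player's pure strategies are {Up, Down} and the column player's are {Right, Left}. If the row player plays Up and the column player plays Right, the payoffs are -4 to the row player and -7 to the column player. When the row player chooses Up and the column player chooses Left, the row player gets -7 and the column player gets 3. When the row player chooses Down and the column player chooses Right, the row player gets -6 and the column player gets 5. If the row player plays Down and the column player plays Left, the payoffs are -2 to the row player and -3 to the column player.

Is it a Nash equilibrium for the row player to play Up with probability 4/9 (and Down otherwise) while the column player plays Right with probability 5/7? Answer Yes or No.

Check the column player's indifference given the row player's mix p = 4/9:
  payoff from Right = -1/3; payoff from Left = -1/3 — equal.
Check the row player's indifference given the column player's mix q = 5/7:
  payoff from Up = -34/7; payoff from Down = -34/7 — equal.
Both players are indifferent, so neither can profitably deviate.

Yes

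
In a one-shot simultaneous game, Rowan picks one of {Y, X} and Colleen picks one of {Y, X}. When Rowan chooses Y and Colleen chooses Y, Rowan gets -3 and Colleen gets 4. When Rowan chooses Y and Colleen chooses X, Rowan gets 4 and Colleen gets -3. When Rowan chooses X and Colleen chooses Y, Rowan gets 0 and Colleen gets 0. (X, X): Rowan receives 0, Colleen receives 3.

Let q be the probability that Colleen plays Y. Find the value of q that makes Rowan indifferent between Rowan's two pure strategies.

Colleen's mix must leave Rowan indifferent between Y and X.
  Rowan's payoff from Y: q·(-3) + (1−q)·4 = -7q + 4
  Rowan's payoff from X: q·0 + (1−q)·0 = 0
  -7q + 4 = 0  ⇒  -7q = -4  ⇒  q = 4/7.

q = 4/7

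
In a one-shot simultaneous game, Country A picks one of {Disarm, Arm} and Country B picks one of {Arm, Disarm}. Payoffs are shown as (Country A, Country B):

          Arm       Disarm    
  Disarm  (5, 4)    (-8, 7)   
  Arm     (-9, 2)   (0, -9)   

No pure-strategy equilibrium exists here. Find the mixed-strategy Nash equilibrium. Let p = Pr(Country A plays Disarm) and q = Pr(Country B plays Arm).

p = 11/14, q = 4/11

In a mixed equilibrium Country B is indifferent between Arm and Disarm; this condition fixes p.
  Country B's payoff to Arm: p·4 + (1−p)·2 = 2p + 2
  Country B's payoff to Disarm: p·7 + (1−p)·(-9) = 16p - 9
  2p + 2 = 16p - 9  ⇒  -14p = -11  ⇒  p = 11/14.
Country B's mix must leave Country A indifferent between Disarm and Arm.
  Country A's payoff to Disarm: q·5 + (1−q)·(-8) = 13q - 8
  Country A's payoff to Arm: q·(-9) + (1−q)·0 = -9q
  13q - 8 = -9q  ⇒  22q = 8  ⇒  q = 4/11.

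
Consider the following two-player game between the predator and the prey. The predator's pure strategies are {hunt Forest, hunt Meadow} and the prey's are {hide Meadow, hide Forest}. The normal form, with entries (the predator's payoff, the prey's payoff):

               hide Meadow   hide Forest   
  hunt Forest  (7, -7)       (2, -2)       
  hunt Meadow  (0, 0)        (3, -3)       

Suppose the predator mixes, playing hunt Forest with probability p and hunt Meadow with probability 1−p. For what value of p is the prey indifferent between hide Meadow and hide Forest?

The predator's mix must leave the prey indifferent between hide Meadow and hide Forest.
  the prey's payoff from hide Meadow: p·(-7) + (1−p)·0 = -7p
  the prey's payoff from hide Forest: p·(-2) + (1−p)·(-3) = p - 3
  -7p = p - 3  ⇒  -8p = -3  ⇒  p = 3/8.

p = 3/8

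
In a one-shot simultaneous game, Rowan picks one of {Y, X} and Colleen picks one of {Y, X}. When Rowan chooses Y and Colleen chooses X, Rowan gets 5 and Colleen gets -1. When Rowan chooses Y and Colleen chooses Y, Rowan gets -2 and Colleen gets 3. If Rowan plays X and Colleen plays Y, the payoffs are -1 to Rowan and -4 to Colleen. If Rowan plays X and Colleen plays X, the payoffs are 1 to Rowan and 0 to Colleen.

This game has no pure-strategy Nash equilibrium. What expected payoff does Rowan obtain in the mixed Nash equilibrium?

Rowan's indifference between Y and X determines Colleen's mixing probability q:
  Rowan's payoff to Y: q·(-2) + (1−q)·5 = -7q + 5
  Rowan's payoff to X: q·(-1) + (1−q)·1 = -2q + 1
  -7q + 5 = -2q + 1  ⇒  -5q = -4  ⇒  q = 4/5.
At equilibrium Rowan is indifferent across rows, so Rowan's payoff equals the payoff from Y: (4/5)·(-2) + (1/5)·5 = -3/5.

-3/5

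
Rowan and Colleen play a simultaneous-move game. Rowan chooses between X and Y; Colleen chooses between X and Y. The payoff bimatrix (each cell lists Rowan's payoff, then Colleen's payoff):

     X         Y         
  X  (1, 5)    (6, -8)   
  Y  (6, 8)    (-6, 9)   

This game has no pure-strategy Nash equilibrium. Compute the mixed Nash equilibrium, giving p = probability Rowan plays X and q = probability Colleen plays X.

Rowan's mix must leave Colleen indifferent between X and Y.
  Colleen's expected payoff from X: p·5 + (1−p)·8 = -3p + 8
  Colleen's expected payoff from Y: p·(-8) + (1−p)·9 = -17p + 9
  -3p + 8 = -17p + 9  ⇒  14p = 1  ⇒  p = 1/14.
In a mixed equilibrium Rowan is indifferent between X and Y; this condition fixes q.
  Rowan's payoff from X: q·1 + (1−q)·6 = -5q + 6
  Rowan's payoff from Y: q·6 + (1−q)·(-6) = 12q - 6
  -5q + 6 = 12q - 6  ⇒  -17q = -12  ⇒  q = 12/17.

p = 1/14, q = 12/17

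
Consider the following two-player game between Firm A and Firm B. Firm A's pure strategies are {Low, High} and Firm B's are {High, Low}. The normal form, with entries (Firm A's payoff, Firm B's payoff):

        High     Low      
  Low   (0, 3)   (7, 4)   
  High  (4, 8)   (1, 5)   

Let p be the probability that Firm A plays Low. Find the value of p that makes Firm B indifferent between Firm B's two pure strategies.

Set Firm B's expected payoff from High equal to that from Low:
  Firm B's expected payoff from High: p·3 + (1−p)·8 = -5p + 8
  Firm B's expected payoff from Low: p·4 + (1−p)·5 = -p + 5
  -5p + 8 = -p + 5  ⇒  -4p = -3  ⇒  p = 3/4.

p = 3/4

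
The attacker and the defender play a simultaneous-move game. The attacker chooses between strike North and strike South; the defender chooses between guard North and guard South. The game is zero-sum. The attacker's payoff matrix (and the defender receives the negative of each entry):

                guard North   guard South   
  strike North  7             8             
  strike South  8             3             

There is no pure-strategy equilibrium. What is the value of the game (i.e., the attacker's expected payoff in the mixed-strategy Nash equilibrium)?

v = 43/6

For the attacker to be willing to mix, the attacker must be indifferent between strike North and strike South, which pins down the defender's mix.
  the attacker's payoff from strike North: q·7 + (1−q)·8 = -q + 8
  the attacker's payoff from strike South: q·8 + (1−q)·3 = 5q + 3
  -q + 8 = 5q + 3  ⇒  -6q = -5  ⇒  q = 5/6.
The value is the attacker's expected payoff against this mix (using strike North): (5/6)·7 + (1/6)·8 = 43/6.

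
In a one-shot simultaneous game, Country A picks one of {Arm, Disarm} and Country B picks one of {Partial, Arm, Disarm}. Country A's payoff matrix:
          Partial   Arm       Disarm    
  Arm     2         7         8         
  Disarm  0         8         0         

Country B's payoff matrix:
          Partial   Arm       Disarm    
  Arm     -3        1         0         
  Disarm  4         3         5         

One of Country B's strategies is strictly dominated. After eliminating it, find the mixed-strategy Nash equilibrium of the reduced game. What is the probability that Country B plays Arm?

q = 8/9

Country B's strategy Partial is strictly dominated by Disarm: 0 > -3 and 5 > 4. Eliminate Partial.
Country A's indifference between Arm and Disarm determines Country B's mixing probability q:
  Country A's payoff to Arm: q·7 + (1−q)·8 = -q + 8
  Country A's payoff to Disarm: q·8 + (1−q)·0 = 8q
  -q + 8 = 8q  ⇒  -9q = -8  ⇒  q = 8/9.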